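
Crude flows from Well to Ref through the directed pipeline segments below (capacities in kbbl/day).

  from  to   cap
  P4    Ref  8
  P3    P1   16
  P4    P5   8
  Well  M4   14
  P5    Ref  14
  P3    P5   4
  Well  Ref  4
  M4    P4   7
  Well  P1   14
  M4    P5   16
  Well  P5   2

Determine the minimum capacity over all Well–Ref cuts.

Augment Well→Ref: bottleneck 4, flow now 4.
Augment Well→P5→Ref: bottleneck 2, flow now 6.
Augment Well→M4→P4→Ref: bottleneck 7, flow now 13.
Augment Well→M4→P5→Ref: bottleneck 7, flow now 20.
No augmenting path remains; maximum flow = 20.
By max-flow min-cut, the minimum cut capacity equals the max flow.
In the residual graph, reachable from Well: {Well, P1}.
Min-cut edges: Well→M4 (14), Well→P5 (2), Well→Ref (4); capacity 14 + 2 + 4 = 20.

20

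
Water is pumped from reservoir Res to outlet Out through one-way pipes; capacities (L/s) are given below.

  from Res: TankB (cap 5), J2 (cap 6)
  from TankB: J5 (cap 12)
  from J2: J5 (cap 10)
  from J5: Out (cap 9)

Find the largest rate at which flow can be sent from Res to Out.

Augment Res→TankB→J5→Out: bottleneck 5, flow now 5.
Augment Res→J2→J5→Out: bottleneck 4, flow now 9.
No augmenting path remains; maximum flow = 9.
In the residual graph, reachable from Res: {Res, TankB, J2, J5}.
Min-cut edges: J5→Out (9); capacity 9 = 9.
This cut is saturated, so no flow can exceed 9.

9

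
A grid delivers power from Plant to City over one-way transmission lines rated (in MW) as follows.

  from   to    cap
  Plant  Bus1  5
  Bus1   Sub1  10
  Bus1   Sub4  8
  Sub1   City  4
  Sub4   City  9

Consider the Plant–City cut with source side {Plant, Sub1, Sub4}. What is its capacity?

18

Edges leaving {Plant, Sub1, Sub4}: Plant→Bus1 (5), Sub1→City (4), Sub4→City (9).
Cut capacity = 5 + 4 + 9 = 18.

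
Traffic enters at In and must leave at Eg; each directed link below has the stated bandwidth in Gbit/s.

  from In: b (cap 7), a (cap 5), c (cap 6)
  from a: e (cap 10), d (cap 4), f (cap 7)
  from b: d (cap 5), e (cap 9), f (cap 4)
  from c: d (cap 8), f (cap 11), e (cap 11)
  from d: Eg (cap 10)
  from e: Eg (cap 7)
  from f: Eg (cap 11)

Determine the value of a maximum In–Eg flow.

Augment In→a→d→Eg: bottleneck 4, flow now 4.
Augment In→a→e→Eg: bottleneck 1, flow now 5.
Augment In→b→d→Eg: bottleneck 5, flow now 10.
Augment In→b→e→Eg: bottleneck 2, flow now 12.
Augment In→c→d→Eg: bottleneck 1, flow now 13.
Augment In→c→e→Eg: bottleneck 4, flow now 17.
Augment In→c→f→Eg: bottleneck 1, flow now 18.
No augmenting path remains; maximum flow = 18.
In the residual graph, reachable from In: {In}.
Min-cut edges: In→a (5), In→b (7), In→c (6); capacity 5 + 7 + 6 = 18.
This cut is saturated, so no flow can exceed 18.

18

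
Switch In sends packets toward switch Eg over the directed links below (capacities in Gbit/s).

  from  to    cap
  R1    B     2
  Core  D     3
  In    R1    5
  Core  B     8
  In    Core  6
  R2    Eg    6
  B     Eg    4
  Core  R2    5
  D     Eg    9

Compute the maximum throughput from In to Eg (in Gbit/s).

Augment In→R1→B→Eg: bottleneck 2, flow now 2.
Augment In→Core→R2→Eg: bottleneck 5, flow now 7.
Augment In→Core→D→Eg: bottleneck 1, flow now 8.
No augmenting path remains; maximum flow = 8.
In the residual graph, reachable from In: {In, R1}.
Min-cut edges: In→Core (6), R1→B (2); capacity 6 + 2 = 8.
This cut is saturated, so no flow can exceed 8.

8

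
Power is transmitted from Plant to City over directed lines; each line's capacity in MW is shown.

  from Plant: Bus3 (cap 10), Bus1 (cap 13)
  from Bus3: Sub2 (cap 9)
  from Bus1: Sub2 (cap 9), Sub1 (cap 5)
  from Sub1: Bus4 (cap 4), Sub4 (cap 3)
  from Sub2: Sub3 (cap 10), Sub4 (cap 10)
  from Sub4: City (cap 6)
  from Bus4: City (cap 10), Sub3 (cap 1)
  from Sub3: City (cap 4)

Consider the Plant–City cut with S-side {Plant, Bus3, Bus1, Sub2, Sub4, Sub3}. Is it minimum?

No — its capacity is 15, but the minimum cut has capacity 14.

Given cut capacity: 5 + 6 + 4 = 15.
Augment Plant→Bus3→Sub2→Sub4→City: bottleneck 6, flow now 6.
Augment Plant→Bus3→Sub2→Sub3→City: bottleneck 3, flow now 9.
Augment Plant→Bus1→Sub1→Bus4→City: bottleneck 4, flow now 13.
Augment Plant→Bus1→Sub2→Sub3→City: bottleneck 1, flow now 14.
No augmenting path remains; maximum flow = 14.
In the residual graph, reachable from Plant: {Plant, Bus3, Bus1, Sub1, Sub2, Sub4, Sub3}.
Min-cut edges: Sub1→Bus4 (4), Sub4→City (6), Sub3→City (4); capacity 4 + 6 + 4 = 14.
Cut capacity 15 exceeds the max flow 14, so it is not minimum.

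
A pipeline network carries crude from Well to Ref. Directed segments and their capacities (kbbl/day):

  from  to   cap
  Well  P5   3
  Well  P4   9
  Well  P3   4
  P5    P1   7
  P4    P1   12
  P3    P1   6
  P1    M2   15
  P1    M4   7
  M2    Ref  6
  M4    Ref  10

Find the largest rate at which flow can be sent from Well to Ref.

Augment Well→P5→P1→M2→Ref: bottleneck 3, flow now 3.
Augment Well→P4→P1→M2→Ref: bottleneck 3, flow now 6.
Augment Well→P4→P1→M4→Ref: bottleneck 6, flow now 12.
Augment Well→P3→P1→M4→Ref: bottleneck 1, flow now 13.
No augmenting path remains; maximum flow = 13.
In the residual graph, reachable from Well: {Well, P5, P4, P3, P1, M2}.
Min-cut edges: P1→M4 (7), M2→Ref (6); capacity 7 + 6 = 13.
This cut is saturated, so no flow can exceed 13.

13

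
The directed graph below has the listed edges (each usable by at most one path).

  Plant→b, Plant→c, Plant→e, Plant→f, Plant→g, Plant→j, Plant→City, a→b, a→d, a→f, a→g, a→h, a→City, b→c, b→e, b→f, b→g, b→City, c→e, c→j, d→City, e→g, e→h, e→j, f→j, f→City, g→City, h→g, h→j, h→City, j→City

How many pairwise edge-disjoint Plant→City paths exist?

Assign every edge capacity 1; by Menger, the answer equals the max flow.
Path Plant→City (+1); total 1.
Path Plant→b→City (+1); total 2.
Path Plant→f→City (+1); total 3.
Path Plant→g→City (+1); total 4.
Path Plant→j→City (+1); total 5.
Path Plant→e→h→City (+1); total 6.
No residual Plant→City path; max flow = 6.
Certifying cut of size 6: {Plant→City, Plant→b, Plant→f, e→h, g→City, j→City}.

6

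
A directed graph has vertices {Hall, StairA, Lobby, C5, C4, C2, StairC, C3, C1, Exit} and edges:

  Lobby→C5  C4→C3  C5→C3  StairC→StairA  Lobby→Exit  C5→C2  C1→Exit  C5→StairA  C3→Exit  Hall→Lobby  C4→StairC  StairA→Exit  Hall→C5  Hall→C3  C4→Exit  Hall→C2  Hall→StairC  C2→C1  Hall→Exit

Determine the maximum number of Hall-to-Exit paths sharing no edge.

5

Assign every edge capacity 1; by Menger, the answer equals the max flow.
Path Hall→Exit (+1); total 1.
Path Hall→Lobby→Exit (+1); total 2.
Path Hall→C3→Exit (+1); total 3.
Path Hall→C5→StairA→Exit (+1); total 4.
Path Hall→C2→C1→Exit (+1); total 5.
No residual Hall→Exit path; max flow = 5.
Certifying cut of size 5: {C2→C1, C3→Exit, Hall→Exit, Hall→Lobby, StairA→Exit}.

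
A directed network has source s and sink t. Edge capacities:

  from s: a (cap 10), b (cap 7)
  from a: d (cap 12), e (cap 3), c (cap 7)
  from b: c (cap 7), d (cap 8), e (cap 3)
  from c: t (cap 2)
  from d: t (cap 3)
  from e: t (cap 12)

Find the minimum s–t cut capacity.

11

Augment s→a→c→t: bottleneck 2, flow now 2.
Augment s→a→d→t: bottleneck 3, flow now 5.
Augment s→a→e→t: bottleneck 3, flow now 8.
Augment s→b→e→t: bottleneck 3, flow now 11.
No augmenting path remains; maximum flow = 11.
By max-flow min-cut, the minimum cut capacity equals the max flow.
In the residual graph, reachable from s: {s, a, b, c, d}.
Min-cut edges: a→e (3), b→e (3), c→t (2), d→t (3); capacity 3 + 3 + 2 + 3 = 11.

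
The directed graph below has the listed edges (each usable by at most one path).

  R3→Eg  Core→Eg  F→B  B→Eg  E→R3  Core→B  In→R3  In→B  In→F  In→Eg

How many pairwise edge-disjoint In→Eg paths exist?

Assign every edge capacity 1; by Menger, the answer equals the max flow.
Path In→Eg (+1); total 1.
Path In→R3→Eg (+1); total 2.
Path In→B→Eg (+1); total 3.
No residual In→Eg path; max flow = 3.
Certifying cut of size 3: {B→Eg, In→Eg, In→R3}.

3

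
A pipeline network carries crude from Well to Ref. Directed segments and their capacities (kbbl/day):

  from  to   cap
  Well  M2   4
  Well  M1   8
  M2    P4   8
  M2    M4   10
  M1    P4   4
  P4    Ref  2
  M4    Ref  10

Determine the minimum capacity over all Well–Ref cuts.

6

Augment Well→M2→P4→Ref: bottleneck 2, flow now 2.
Augment Well→M2→M4→Ref: bottleneck 2, flow now 4.
Augment Well→M1→P4→M2→M4→Ref: bottleneck 2, flow now 6. (uses reverse residual edge)
No augmenting path remains; maximum flow = 6.
By max-flow min-cut, the minimum cut capacity equals the max flow.
In the residual graph, reachable from Well: {Well, M1, P4}.
Min-cut edges: Well→M2 (4), P4→Ref (2); capacity 4 + 2 = 6.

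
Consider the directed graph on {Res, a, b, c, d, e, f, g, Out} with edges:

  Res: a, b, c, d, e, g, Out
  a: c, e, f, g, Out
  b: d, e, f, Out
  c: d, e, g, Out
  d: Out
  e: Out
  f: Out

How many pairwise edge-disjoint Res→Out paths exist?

6

Assign every edge capacity 1; by Menger, the answer equals the max flow.
Path Res→Out (+1); total 1.
Path Res→a→Out (+1); total 2.
Path Res→b→Out (+1); total 3.
Path Res→c→Out (+1); total 4.
Path Res→d→Out (+1); total 5.
Path Res→e→Out (+1); total 6.
No residual Res→Out path; max flow = 6.
Certifying cut of size 6: {Res→Out, Res→a, Res→b, Res→c, Res→d, Res→e}.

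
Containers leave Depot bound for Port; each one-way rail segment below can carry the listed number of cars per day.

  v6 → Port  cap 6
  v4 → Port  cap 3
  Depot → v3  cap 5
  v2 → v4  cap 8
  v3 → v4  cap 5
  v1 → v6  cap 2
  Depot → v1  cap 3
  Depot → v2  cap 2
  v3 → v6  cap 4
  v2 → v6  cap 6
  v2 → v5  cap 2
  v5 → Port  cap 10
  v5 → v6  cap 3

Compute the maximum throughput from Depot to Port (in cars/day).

9

Augment Depot→v1→v6→Port: bottleneck 2, flow now 2.
Augment Depot→v2→v4→Port: bottleneck 2, flow now 4.
Augment Depot→v3→v4→Port: bottleneck 1, flow now 5.
Augment Depot→v3→v6→Port: bottleneck 4, flow now 9.
No augmenting path remains; maximum flow = 9.
In the residual graph, reachable from Depot: {Depot, v1}.
Min-cut edges: Depot→v2 (2), Depot→v3 (5), v1→v6 (2); capacity 2 + 5 + 2 = 9.
This cut is saturated, so no flow can exceed 9.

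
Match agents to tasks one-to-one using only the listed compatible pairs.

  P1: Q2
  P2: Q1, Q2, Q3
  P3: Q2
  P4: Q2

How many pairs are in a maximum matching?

2

Unit-capacity flow: source→left, listed edges, right→sink; max matching = max flow.
Augmenting path P1→Q2 (+1); matched 1.
Augmenting path P2→Q1 (+1); matched 2.
No augmenting path remains; maximum matching = 2.
König certificate: {P2, Q2} is a vertex cover of size 2 (every listed pair touches it), so no matching can be larger.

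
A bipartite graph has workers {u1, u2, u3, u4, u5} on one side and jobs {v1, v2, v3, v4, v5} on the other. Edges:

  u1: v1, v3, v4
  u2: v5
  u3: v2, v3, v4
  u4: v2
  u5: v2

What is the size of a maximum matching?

4

Unit-capacity flow: source→left, listed edges, right→sink; max matching = max flow.
Augmenting path u1→v1 (+1); matched 1.
Augmenting path u2→v5 (+1); matched 2.
Augmenting path u3→v2 (+1); matched 3.
Augmenting path u4→v2→u3→v3 (+1); matched 4.
No augmenting path remains; maximum matching = 4.
König certificate: {u1, u2, u3, v2} is a vertex cover of size 4 (every listed pair touches it), so no matching can be larger.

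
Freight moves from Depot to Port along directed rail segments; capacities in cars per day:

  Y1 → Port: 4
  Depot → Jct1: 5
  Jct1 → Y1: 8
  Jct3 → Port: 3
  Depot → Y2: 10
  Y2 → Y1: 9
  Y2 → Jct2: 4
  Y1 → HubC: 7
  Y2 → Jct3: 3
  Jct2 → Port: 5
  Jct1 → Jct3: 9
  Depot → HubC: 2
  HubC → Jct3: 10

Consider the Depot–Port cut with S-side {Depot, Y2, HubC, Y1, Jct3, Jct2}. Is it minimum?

No — its capacity is 17, but the minimum cut has capacity 11.

Given cut capacity: 5 + 4 + 3 + 5 = 17.
Augment Depot→Y2→Y1→Port: bottleneck 4, flow now 4.
Augment Depot→Y2→Jct3→Port: bottleneck 3, flow now 7.
Augment Depot→Y2→Jct2→Port: bottleneck 3, flow now 10.
Augment Depot→HubC→Jct3→Y2→Jct2→Port: bottleneck 1, flow now 11. (uses reverse residual edge)
No augmenting path remains; maximum flow = 11.
In the residual graph, reachable from Depot: {Depot, Y2, HubC, Jct1, Y1, Jct3}.
Min-cut edges: Y2→Jct2 (4), Y1→Port (4), Jct3→Port (3); capacity 4 + 4 + 3 = 11.
Cut capacity 17 exceeds the max flow 11, so it is not minimum.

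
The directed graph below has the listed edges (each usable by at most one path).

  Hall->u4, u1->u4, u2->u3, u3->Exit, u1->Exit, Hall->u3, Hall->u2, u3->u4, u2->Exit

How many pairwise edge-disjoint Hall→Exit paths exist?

2

Assign every edge capacity 1; by Menger, the answer equals the max flow.
Path Hall→u2→Exit (+1); total 1.
Path Hall→u3→Exit (+1); total 2.
No residual Hall→Exit path; max flow = 2.
Certifying cut of size 2: {Hall→u2, Hall→u3}.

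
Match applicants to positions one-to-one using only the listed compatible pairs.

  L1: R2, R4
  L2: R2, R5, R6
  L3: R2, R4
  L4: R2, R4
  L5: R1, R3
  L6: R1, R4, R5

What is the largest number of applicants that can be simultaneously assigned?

5

Unit-capacity flow: source→left, listed edges, right→sink; max matching = max flow.
Augmenting path L1→R2 (+1); matched 1.
Augmenting path L2→R5 (+1); matched 2.
Augmenting path L3→R4 (+1); matched 3.
Augmenting path L5→R1 (+1); matched 4.
Augmenting path L6→R1→L5→R3 (+1); matched 5.
No augmenting path remains; maximum matching = 5.
König certificate: {L2, L5, L6, R2, R4} is a vertex cover of size 5 (every listed pair touches it), so no matching can be larger.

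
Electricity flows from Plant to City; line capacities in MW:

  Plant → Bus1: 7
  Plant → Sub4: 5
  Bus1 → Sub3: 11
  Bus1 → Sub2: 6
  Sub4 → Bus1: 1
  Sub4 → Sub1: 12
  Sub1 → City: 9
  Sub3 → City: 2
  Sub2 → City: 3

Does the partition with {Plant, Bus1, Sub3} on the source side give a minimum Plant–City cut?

Given cut capacity: 5 + 6 + 2 = 13.
Augment Plant→Bus1→Sub3→City: bottleneck 2, flow now 2.
Augment Plant→Bus1→Sub2→City: bottleneck 3, flow now 5.
Augment Plant→Sub4→Sub1→City: bottleneck 5, flow now 10.
No augmenting path remains; maximum flow = 10.
In the residual graph, reachable from Plant: {Plant, Bus1, Sub3, Sub2}.
Min-cut edges: Plant→Sub4 (5), Sub3→City (2), Sub2→City (3); capacity 5 + 2 + 3 = 10.
Cut capacity 13 exceeds the max flow 10, so it is not minimum.

No — its capacity is 13, but the minimum cut has capacity 10.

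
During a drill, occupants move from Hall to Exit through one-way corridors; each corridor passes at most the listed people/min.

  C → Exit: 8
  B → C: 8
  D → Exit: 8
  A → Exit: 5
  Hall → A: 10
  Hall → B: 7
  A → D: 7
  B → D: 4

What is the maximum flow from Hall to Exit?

Augment Hall→A→Exit: bottleneck 5, flow now 5.
Augment Hall→A→D→Exit: bottleneck 5, flow now 10.
Augment Hall→B→C→Exit: bottleneck 7, flow now 17.
No augmenting path remains; maximum flow = 17.
In the residual graph, reachable from Hall: {Hall}.
Min-cut edges: Hall→A (10), Hall→B (7); capacity 10 + 7 = 17.
This cut is saturated, so no flow can exceed 17.

17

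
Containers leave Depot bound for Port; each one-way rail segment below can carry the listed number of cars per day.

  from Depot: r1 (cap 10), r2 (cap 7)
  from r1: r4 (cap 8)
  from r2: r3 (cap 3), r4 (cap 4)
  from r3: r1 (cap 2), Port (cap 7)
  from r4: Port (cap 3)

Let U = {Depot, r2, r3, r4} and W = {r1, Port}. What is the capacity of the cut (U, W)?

Edges leaving {Depot, r2, r3, r4}: Depot→r1 (10), r3→r1 (2), r3→Port (7), r4→Port (3).
Cut capacity = 10 + 2 + 7 + 3 = 22.

22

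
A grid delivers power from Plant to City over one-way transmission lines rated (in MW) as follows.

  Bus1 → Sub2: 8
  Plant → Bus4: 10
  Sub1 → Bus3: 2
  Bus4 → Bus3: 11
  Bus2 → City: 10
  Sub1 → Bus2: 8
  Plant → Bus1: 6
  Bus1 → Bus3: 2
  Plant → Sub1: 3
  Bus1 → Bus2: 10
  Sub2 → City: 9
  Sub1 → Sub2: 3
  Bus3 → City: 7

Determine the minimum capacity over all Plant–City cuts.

Augment Plant→Bus1→Sub2→City: bottleneck 6, flow now 6.
Augment Plant→Bus4→Bus3→City: bottleneck 7, flow now 13.
Augment Plant→Sub1→Sub2→City: bottleneck 3, flow now 16.
No augmenting path remains; maximum flow = 16.
By max-flow min-cut, the minimum cut capacity equals the max flow.
In the residual graph, reachable from Plant: {Plant, Bus4, Bus3}.
Min-cut edges: Plant→Bus1 (6), Plant→Sub1 (3), Bus3→City (7); capacity 6 + 3 + 7 = 16.

16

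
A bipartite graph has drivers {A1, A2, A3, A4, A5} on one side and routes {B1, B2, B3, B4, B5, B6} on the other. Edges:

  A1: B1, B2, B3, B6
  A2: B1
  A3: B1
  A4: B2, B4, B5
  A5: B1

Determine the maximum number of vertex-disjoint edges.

Unit-capacity flow: source→left, listed edges, right→sink; max matching = max flow.
Augmenting path A1→B1 (+1); matched 1.
Augmenting path A4→B2 (+1); matched 2.
Augmenting path A2→B1→A1→B3 (+1); matched 3.
No augmenting path remains; maximum matching = 3.
König certificate: {A1, A4, B1} is a vertex cover of size 3 (every listed pair touches it), so no matching can be larger.

3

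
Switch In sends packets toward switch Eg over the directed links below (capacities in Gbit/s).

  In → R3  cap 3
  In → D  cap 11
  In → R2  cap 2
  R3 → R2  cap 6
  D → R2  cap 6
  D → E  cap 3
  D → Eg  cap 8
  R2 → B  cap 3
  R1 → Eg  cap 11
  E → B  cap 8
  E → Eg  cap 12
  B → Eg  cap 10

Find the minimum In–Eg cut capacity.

Augment In→D→Eg: bottleneck 8, flow now 8.
Augment In→D→E→Eg: bottleneck 3, flow now 11.
Augment In→R2→B→Eg: bottleneck 2, flow now 13.
Augment In→R3→R2→B→Eg: bottleneck 1, flow now 14.
No augmenting path remains; maximum flow = 14.
By max-flow min-cut, the minimum cut capacity equals the max flow.
In the residual graph, reachable from In: {In, R3, R2}.
Min-cut edges: In→D (11), R2→B (3); capacity 11 + 3 = 14.

14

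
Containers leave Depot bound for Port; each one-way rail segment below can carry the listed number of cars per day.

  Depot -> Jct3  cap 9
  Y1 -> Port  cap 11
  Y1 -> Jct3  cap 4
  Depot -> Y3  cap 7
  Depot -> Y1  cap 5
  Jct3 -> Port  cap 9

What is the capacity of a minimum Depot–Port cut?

14

Augment Depot→Y1→Port: bottleneck 5, flow now 5.
Augment Depot→Jct3→Port: bottleneck 9, flow now 14.
No augmenting path remains; maximum flow = 14.
By max-flow min-cut, the minimum cut capacity equals the max flow.
In the residual graph, reachable from Depot: {Depot, Y3}.
Min-cut edges: Depot→Y1 (5), Depot→Jct3 (9); capacity 5 + 9 = 14.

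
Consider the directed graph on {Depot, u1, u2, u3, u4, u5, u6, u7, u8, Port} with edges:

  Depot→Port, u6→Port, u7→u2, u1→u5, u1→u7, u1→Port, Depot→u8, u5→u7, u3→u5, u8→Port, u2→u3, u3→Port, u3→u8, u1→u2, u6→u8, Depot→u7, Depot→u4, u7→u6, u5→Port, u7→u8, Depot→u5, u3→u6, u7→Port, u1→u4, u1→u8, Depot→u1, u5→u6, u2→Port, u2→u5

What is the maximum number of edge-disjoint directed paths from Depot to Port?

5

Assign every edge capacity 1; by Menger, the answer equals the max flow.
Path Depot→Port (+1); total 1.
Path Depot→u1→Port (+1); total 2.
Path Depot→u5→Port (+1); total 3.
Path Depot→u7→Port (+1); total 4.
Path Depot→u8→Port (+1); total 5.
No residual Depot→Port path; max flow = 5.
Certifying cut of size 5: {Depot→Port, Depot→u1, Depot→u5, Depot→u7, Depot→u8}.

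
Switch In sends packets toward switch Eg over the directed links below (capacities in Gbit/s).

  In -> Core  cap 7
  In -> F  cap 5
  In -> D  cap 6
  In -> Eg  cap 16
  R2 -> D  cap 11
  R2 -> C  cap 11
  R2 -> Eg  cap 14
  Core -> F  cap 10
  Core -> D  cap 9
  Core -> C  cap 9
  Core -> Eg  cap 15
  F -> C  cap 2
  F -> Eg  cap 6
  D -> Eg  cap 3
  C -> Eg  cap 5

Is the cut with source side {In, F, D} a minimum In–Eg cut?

No — its capacity is 34, but the minimum cut has capacity 31.

Given cut capacity: 7 + 16 + 2 + 6 + 3 = 34.
Augment In→Eg: bottleneck 16, flow now 16.
Augment In→Core→Eg: bottleneck 7, flow now 23.
Augment In→F→Eg: bottleneck 5, flow now 28.
Augment In→D→Eg: bottleneck 3, flow now 31.
No augmenting path remains; maximum flow = 31.
In the residual graph, reachable from In: {In, D}.
Min-cut edges: In→Core (7), In→F (5), In→Eg (16), D→Eg (3); capacity 7 + 5 + 16 + 3 = 31.
Cut capacity 34 exceeds the max flow 31, so it is not minimum.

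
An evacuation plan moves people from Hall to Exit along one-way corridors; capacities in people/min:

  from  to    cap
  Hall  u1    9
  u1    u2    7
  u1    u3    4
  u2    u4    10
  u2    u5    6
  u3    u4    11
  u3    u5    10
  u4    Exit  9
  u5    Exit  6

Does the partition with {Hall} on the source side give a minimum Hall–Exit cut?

Given cut capacity: 9 = 9.
Augment Hall→u1→u2→u4→Exit: bottleneck 7, flow now 7.
Augment Hall→u1→u3→u4→Exit: bottleneck 2, flow now 9.
No augmenting path remains; maximum flow = 9.
Cut capacity 9 equals the max flow, so it is a minimum cut.

Yes — it is a minimum cut (capacity 9).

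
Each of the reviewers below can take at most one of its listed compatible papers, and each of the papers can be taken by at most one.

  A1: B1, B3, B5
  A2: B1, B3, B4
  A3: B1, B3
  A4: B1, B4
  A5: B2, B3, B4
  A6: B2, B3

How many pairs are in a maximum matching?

Unit-capacity flow: source→left, listed edges, right→sink; max matching = max flow.
Augmenting path A1→B1 (+1); matched 1.
Augmenting path A2→B3 (+1); matched 2.
Augmenting path A4→B4 (+1); matched 3.
Augmenting path A5→B2 (+1); matched 4.
Augmenting path A3→B1→A1→B5 (+1); matched 5.
No augmenting path remains; maximum matching = 5.
König certificate: {A1, B1, B2, B3, B4} is a vertex cover of size 5 (every listed pair touches it), so no matching can be larger.

5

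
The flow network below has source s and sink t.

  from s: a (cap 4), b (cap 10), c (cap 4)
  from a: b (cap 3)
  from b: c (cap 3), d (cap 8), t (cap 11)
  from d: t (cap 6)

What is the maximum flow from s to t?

Augment s→b→t: bottleneck 10, flow now 10.
Augment s→a→b→t: bottleneck 1, flow now 11.
Augment s→a→b→d→t: bottleneck 2, flow now 13.
No augmenting path remains; maximum flow = 13.
In the residual graph, reachable from s: {s, a, c}.
Min-cut edges: s→b (10), a→b (3); capacity 10 + 3 = 13.
This cut is saturated, so no flow can exceed 13.

13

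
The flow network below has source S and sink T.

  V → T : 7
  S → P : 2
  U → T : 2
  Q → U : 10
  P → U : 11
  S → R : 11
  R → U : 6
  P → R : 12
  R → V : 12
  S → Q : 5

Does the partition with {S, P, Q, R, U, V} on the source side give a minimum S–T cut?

Given cut capacity: 2 + 7 = 9.
Augment S→P→U→T: bottleneck 2, flow now 2.
Augment S→R→V→T: bottleneck 7, flow now 9.
No augmenting path remains; maximum flow = 9.
Cut capacity 9 equals the max flow, so it is a minimum cut.

Yes — it is a minimum cut (capacity 9).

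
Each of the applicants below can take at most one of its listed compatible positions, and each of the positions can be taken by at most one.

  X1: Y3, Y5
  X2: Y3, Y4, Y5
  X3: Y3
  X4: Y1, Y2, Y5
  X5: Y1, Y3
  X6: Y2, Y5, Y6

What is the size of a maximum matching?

6

Unit-capacity flow: source→left, listed edges, right→sink; max matching = max flow.
Augmenting path X1→Y3 (+1); matched 1.
Augmenting path X2→Y4 (+1); matched 2.
Augmenting path X4→Y1 (+1); matched 3.
Augmenting path X6→Y2 (+1); matched 4.
Augmenting path X3→Y3→X1→Y5 (+1); matched 5.
Augmenting path X5→Y1→X4→Y2→X6→Y6 (+1); matched 6.
No augmenting path remains; maximum matching = 6.
König certificate: {X1, X2, X3, X4, X5, X6} is a vertex cover of size 6 (every listed pair touches it), so no matching can be larger.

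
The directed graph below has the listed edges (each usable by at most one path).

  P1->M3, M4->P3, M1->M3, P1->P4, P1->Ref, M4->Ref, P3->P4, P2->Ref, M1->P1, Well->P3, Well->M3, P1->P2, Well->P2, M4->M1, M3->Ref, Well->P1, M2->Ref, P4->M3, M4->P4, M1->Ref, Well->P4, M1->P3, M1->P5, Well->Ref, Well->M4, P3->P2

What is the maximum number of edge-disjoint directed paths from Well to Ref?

5

Assign every edge capacity 1; by Menger, the answer equals the max flow.
Path Well→Ref (+1); total 1.
Path Well→M4→Ref (+1); total 2.
Path Well→P1→Ref (+1); total 3.
Path Well→M3→Ref (+1); total 4.
Path Well→P2→Ref (+1); total 5.
No residual Well→Ref path; max flow = 5.
Certifying cut of size 5: {M3→Ref, P2→Ref, Well→M4, Well→P1, Well→Ref}.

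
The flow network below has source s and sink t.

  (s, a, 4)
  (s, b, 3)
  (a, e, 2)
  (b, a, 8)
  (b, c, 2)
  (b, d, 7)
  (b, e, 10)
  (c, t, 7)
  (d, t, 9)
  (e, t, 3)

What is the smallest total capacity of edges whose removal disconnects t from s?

Augment s→a→e→t: bottleneck 2, flow now 2.
Augment s→b→c→t: bottleneck 2, flow now 4.
Augment s→b→d→t: bottleneck 1, flow now 5.
No augmenting path remains; maximum flow = 5.
By max-flow min-cut, the minimum cut capacity equals the max flow.
In the residual graph, reachable from s: {s, a}.
Min-cut edges: s→b (3), a→e (2); capacity 3 + 2 = 5.

5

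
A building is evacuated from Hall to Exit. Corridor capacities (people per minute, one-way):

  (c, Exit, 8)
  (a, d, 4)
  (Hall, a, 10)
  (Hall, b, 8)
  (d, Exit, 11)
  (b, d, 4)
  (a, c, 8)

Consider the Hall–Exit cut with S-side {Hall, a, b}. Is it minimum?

No — its capacity is 16, but the minimum cut has capacity 14.

Given cut capacity: 8 + 4 + 4 = 16.
Augment Hall→a→c→Exit: bottleneck 8, flow now 8.
Augment Hall→a→d→Exit: bottleneck 2, flow now 10.
Augment Hall→b→d→Exit: bottleneck 4, flow now 14.
No augmenting path remains; maximum flow = 14.
In the residual graph, reachable from Hall: {Hall, b}.
Min-cut edges: Hall→a (10), b→d (4); capacity 10 + 4 = 14.
Cut capacity 16 exceeds the max flow 14, so it is not minimum.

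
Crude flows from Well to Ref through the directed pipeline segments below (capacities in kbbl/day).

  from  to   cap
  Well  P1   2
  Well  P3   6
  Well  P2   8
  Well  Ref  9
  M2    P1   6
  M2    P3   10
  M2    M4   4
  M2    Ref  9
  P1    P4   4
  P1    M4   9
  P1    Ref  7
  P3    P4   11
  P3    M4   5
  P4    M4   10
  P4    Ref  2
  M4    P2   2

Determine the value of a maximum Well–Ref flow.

13

Augment Well→Ref: bottleneck 9, flow now 9.
Augment Well→P1→Ref: bottleneck 2, flow now 11.
Augment Well→P3→P4→Ref: bottleneck 2, flow now 13.
No augmenting path remains; maximum flow = 13.
In the residual graph, reachable from Well: {Well, P3, P4, M4, P2}.
Min-cut edges: Well→P1 (2), Well→Ref (9), P4→Ref (2); capacity 2 + 9 + 2 = 13.
This cut is saturated, so no flow can exceed 13.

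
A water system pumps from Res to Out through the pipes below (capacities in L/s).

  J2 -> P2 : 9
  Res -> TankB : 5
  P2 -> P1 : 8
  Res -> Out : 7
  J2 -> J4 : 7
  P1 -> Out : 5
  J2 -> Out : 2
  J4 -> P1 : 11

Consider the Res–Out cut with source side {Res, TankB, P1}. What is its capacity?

12

Edges leaving {Res, TankB, P1}: Res→Out (7), P1→Out (5).
Cut capacity = 7 + 5 = 12.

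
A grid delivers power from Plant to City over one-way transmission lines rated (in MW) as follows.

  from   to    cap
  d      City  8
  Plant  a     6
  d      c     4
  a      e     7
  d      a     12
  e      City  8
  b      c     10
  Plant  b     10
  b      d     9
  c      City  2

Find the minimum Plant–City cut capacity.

16

Augment Plant→a→e→City: bottleneck 6, flow now 6.
Augment Plant→b→c→City: bottleneck 2, flow now 8.
Augment Plant→b→d→City: bottleneck 8, flow now 16.
No augmenting path remains; maximum flow = 16.
By max-flow min-cut, the minimum cut capacity equals the max flow.
In the residual graph, reachable from Plant: {Plant}.
Min-cut edges: Plant→a (6), Plant→b (10); capacity 6 + 10 = 16.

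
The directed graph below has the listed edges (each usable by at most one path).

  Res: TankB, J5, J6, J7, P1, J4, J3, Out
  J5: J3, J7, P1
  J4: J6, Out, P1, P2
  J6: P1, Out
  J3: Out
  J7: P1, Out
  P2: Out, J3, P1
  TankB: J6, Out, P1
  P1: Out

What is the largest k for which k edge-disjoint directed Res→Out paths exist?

Assign every edge capacity 1; by Menger, the answer equals the max flow.
Path Res→Out (+1); total 1.
Path Res→J7→Out (+1); total 2.
Path Res→J4→Out (+1); total 3.
Path Res→J6→Out (+1); total 4.
Path Res→J3→Out (+1); total 5.
Path Res→TankB→Out (+1); total 6.
Path Res→P1→Out (+1); total 7.
No residual Res→Out path; max flow = 7.
Certifying cut of size 7: {J3→Out, J7→Out, P1→Out, Res→J4, Res→J6, Res→Out, Res→TankB}.

7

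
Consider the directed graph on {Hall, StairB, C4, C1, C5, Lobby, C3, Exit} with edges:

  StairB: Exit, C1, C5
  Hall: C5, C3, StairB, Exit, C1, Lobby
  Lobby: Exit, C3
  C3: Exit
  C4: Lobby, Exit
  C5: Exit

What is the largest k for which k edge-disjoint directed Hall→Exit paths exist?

5

Assign every edge capacity 1; by Menger, the answer equals the max flow.
Path Hall→Exit (+1); total 1.
Path Hall→StairB→Exit (+1); total 2.
Path Hall→C5→Exit (+1); total 3.
Path Hall→Lobby→Exit (+1); total 4.
Path Hall→C3→Exit (+1); total 5.
No residual Hall→Exit path; max flow = 5.
Certifying cut of size 5: {Hall→C3, Hall→C5, Hall→Exit, Hall→Lobby, Hall→StairB}.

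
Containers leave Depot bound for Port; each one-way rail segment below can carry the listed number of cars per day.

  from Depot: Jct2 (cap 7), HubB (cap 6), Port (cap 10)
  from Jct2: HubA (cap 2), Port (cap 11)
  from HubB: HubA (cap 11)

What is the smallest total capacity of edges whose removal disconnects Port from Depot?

Augment Depot→Port: bottleneck 10, flow now 10.
Augment Depot→Jct2→Port: bottleneck 7, flow now 17.
No augmenting path remains; maximum flow = 17.
By max-flow min-cut, the minimum cut capacity equals the max flow.
In the residual graph, reachable from Depot: {Depot, HubB, HubA}.
Min-cut edges: Depot→Jct2 (7), Depot→Port (10); capacity 7 + 10 = 17.

17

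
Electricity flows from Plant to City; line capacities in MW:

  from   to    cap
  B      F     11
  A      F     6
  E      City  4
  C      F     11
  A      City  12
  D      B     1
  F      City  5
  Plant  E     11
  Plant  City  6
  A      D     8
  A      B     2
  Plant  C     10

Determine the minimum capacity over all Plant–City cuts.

Augment Plant→City: bottleneck 6, flow now 6.
Augment Plant→E→City: bottleneck 4, flow now 10.
Augment Plant→C→F→City: bottleneck 5, flow now 15.
No augmenting path remains; maximum flow = 15.
By max-flow min-cut, the minimum cut capacity equals the max flow.
In the residual graph, reachable from Plant: {Plant, C, E, F}.
Min-cut edges: Plant→City (6), E→City (4), F→City (5); capacity 6 + 4 + 5 = 15.

15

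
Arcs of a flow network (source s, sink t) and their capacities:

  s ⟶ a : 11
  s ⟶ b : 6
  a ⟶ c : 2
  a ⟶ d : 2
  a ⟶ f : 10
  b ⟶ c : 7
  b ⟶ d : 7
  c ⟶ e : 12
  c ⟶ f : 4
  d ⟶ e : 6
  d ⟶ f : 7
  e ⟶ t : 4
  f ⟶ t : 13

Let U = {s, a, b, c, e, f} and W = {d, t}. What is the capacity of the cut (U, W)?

Edges leaving {s, a, b, c, e, f}: a→d (2), b→d (7), e→t (4), f→t (13).
Cut capacity = 2 + 7 + 4 + 13 = 26.

26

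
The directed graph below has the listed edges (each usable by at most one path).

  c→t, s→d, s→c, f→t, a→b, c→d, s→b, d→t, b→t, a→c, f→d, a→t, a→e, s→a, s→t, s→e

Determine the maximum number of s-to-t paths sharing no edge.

5

Assign every edge capacity 1; by Menger, the answer equals the max flow.
Path s→t (+1); total 1.
Path s→a→t (+1); total 2.
Path s→b→t (+1); total 3.
Path s→c→t (+1); total 4.
Path s→d→t (+1); total 5.
No residual s→t path; max flow = 5.
Certifying cut of size 5: {s→a, s→b, s→c, s→d, s→t}.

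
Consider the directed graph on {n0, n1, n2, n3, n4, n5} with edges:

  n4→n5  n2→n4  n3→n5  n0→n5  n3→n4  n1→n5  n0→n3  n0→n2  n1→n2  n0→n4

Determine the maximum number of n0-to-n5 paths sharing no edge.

3

Assign every edge capacity 1; by Menger, the answer equals the max flow.
Path n0→n5 (+1); total 1.
Path n0→n3→n5 (+1); total 2.
Path n0→n4→n5 (+1); total 3.
No residual n0→n5 path; max flow = 3.
Certifying cut of size 3: {n0→n3, n0→n5, n4→n5}.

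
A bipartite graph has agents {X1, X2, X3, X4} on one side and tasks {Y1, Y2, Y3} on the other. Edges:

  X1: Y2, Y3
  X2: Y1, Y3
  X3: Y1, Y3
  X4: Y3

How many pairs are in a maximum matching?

3

Unit-capacity flow: source→left, listed edges, right→sink; max matching = max flow.
Augmenting path X1→Y2 (+1); matched 1.
Augmenting path X2→Y1 (+1); matched 2.
Augmenting path X3→Y3 (+1); matched 3.
No augmenting path remains; maximum matching = 3.
König certificate: {X1, Y1, Y3} is a vertex cover of size 3 (every listed pair touches it), so no matching can be larger.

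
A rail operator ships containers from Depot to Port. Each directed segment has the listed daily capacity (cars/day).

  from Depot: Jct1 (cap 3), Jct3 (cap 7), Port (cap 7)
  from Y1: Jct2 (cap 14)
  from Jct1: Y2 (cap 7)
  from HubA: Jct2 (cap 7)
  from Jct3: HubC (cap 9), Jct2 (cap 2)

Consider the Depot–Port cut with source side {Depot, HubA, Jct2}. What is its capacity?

17

Edges leaving {Depot, HubA, Jct2}: Depot→Jct1 (3), Depot→Jct3 (7), Depot→Port (7).
Cut capacity = 3 + 7 + 7 = 17.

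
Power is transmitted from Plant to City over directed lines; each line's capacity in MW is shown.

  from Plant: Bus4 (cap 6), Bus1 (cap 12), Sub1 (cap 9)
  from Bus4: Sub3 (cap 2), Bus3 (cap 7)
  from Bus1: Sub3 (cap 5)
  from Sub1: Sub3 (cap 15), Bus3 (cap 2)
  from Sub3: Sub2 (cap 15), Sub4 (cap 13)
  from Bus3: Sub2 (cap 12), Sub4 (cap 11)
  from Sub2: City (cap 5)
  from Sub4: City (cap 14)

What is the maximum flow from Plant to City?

Augment Plant→Bus4→Sub3→Sub2→City: bottleneck 2, flow now 2.
Augment Plant→Bus4→Bus3→Sub2→City: bottleneck 3, flow now 5.
Augment Plant→Bus4→Bus3→Sub4→City: bottleneck 1, flow now 6.
Augment Plant→Bus1→Sub3→Sub4→City: bottleneck 5, flow now 11.
Augment Plant→Sub1→Sub3→Sub4→City: bottleneck 8, flow now 19.
No augmenting path remains; maximum flow = 19.
In the residual graph, reachable from Plant: {Plant, Bus4, Bus1, Sub1, Sub3, Bus3, Sub2, Sub4}.
Min-cut edges: Sub2→City (5), Sub4→City (14); capacity 5 + 14 = 19.
This cut is saturated, so no flow can exceed 19.

19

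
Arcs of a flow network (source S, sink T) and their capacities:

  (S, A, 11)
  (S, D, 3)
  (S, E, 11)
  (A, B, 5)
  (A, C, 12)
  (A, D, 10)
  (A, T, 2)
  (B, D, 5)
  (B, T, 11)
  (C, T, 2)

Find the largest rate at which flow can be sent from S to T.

Augment S→A→T: bottleneck 2, flow now 2.
Augment S→A→B→T: bottleneck 5, flow now 7.
Augment S→A→C→T: bottleneck 2, flow now 9.
No augmenting path remains; maximum flow = 9.
In the residual graph, reachable from S: {S, A, C, D, E}.
Min-cut edges: A→B (5), A→T (2), C→T (2); capacity 5 + 2 + 2 = 9.
This cut is saturated, so no flow can exceed 9.

9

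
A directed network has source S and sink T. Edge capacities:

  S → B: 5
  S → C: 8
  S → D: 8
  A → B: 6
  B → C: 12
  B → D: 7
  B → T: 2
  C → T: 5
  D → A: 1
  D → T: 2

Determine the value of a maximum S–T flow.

Augment S→B→T: bottleneck 2, flow now 2.
Augment S→C→T: bottleneck 5, flow now 7.
Augment S→D→T: bottleneck 2, flow now 9.
No augmenting path remains; maximum flow = 9.
In the residual graph, reachable from S: {S, A, B, C, D}.
Min-cut edges: B→T (2), C→T (5), D→T (2); capacity 2 + 5 + 2 = 9.
This cut is saturated, so no flow can exceed 9.

9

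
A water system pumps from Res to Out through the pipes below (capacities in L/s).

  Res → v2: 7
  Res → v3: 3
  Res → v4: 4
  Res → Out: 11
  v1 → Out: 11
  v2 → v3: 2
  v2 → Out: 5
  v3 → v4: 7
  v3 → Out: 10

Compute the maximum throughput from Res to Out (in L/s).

21

Augment Res→Out: bottleneck 11, flow now 11.
Augment Res→v2→Out: bottleneck 5, flow now 16.
Augment Res→v3→Out: bottleneck 3, flow now 19.
Augment Res→v2→v3→Out: bottleneck 2, flow now 21.
No augmenting path remains; maximum flow = 21.
In the residual graph, reachable from Res: {Res, v4}.
Min-cut edges: Res→v2 (7), Res→v3 (3), Res→Out (11); capacity 7 + 3 + 11 = 21.
This cut is saturated, so no flow can exceed 21.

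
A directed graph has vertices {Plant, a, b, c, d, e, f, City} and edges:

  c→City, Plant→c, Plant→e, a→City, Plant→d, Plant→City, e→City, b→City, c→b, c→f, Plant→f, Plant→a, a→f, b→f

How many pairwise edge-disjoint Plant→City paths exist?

4

Assign every edge capacity 1; by Menger, the answer equals the max flow.
Path Plant→City (+1); total 1.
Path Plant→a→City (+1); total 2.
Path Plant→c→City (+1); total 3.
Path Plant→e→City (+1); total 4.
No residual Plant→City path; max flow = 4.
Certifying cut of size 4: {Plant→City, Plant→a, Plant→c, Plant→e}.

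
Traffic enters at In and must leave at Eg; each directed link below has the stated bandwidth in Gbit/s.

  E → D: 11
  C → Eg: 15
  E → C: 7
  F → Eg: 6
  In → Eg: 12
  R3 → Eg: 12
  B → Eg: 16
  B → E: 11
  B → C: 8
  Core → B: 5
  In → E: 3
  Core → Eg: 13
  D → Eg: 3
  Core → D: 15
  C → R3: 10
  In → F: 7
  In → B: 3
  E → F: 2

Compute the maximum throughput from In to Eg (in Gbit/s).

24

Augment In→Eg: bottleneck 12, flow now 12.
Augment In→B→Eg: bottleneck 3, flow now 15.
Augment In→F→Eg: bottleneck 6, flow now 21.
Augment In→E→D→Eg: bottleneck 3, flow now 24.
No augmenting path remains; maximum flow = 24.
In the residual graph, reachable from In: {In, F}.
Min-cut edges: In→B (3), In→E (3), In→Eg (12), F→Eg (6); capacity 3 + 3 + 12 + 6 = 24.
This cut is saturated, so no flow can exceed 24.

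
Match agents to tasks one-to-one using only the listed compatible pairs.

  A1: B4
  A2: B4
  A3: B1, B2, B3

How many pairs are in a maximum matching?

2

Unit-capacity flow: source→left, listed edges, right→sink; max matching = max flow.
Augmenting path A1→B4 (+1); matched 1.
Augmenting path A3→B1 (+1); matched 2.
No augmenting path remains; maximum matching = 2.
König certificate: {A3, B4} is a vertex cover of size 2 (every listed pair touches it), so no matching can be larger.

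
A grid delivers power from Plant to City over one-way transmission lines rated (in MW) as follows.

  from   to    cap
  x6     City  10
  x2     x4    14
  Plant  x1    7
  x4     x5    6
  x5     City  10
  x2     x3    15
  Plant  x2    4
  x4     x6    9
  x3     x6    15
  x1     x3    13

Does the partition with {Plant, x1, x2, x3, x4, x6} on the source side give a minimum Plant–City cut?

No — its capacity is 16, but the minimum cut has capacity 11.

Given cut capacity: 6 + 10 = 16.
Augment Plant→x1→x3→x6→City: bottleneck 7, flow now 7.
Augment Plant→x2→x3→x6→City: bottleneck 3, flow now 10.
Augment Plant→x2→x4→x5→City: bottleneck 1, flow now 11.
No augmenting path remains; maximum flow = 11.
In the residual graph, reachable from Plant: {Plant}.
Min-cut edges: Plant→x1 (7), Plant→x2 (4); capacity 7 + 4 = 11.
Cut capacity 16 exceeds the max flow 11, so it is not minimum.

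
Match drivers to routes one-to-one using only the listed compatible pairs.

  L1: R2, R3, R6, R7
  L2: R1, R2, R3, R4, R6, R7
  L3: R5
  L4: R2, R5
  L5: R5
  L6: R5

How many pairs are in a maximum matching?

4

Unit-capacity flow: source→left, listed edges, right→sink; max matching = max flow.
Augmenting path L1→R2 (+1); matched 1.
Augmenting path L2→R1 (+1); matched 2.
Augmenting path L3→R5 (+1); matched 3.
Augmenting path L4→R2→L1→R3 (+1); matched 4.
No augmenting path remains; maximum matching = 4.
König certificate: {L1, L2, L4, R5} is a vertex cover of size 4 (every listed pair touches it), so no matching can be larger.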